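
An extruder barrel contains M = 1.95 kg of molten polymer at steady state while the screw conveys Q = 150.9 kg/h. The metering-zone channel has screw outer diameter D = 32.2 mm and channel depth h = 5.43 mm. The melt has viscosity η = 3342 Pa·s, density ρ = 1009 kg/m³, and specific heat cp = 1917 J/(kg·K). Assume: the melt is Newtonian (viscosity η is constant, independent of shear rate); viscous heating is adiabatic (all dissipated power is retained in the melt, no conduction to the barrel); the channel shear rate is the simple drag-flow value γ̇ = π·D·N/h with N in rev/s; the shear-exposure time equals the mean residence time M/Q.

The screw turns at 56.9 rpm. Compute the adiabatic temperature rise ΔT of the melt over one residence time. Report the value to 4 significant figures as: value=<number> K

value=25.09 K

Q_s = Q / 3600 = 150.9 / 3600 = 0.0419167 kg/s
t_res = M / Q_s = 1.95 ÷ 0.0419167 = 46.5209 s
D = 32.2 mm = 0.0322 m;  h = 5.43 mm = 0.00543 m;  N = 56.9 rpm / 60 = 0.948333 rev/s
γ̇ = π·D·N / h = π · 0.0322 · 0.948333 / 0.00543 = 17.6672 s⁻¹
ΔT = η·γ̇²·t_res/(ρ·cp) = [3342 × 17.6672² × 46.5209] / [1009 × 1917] = 25.0885 K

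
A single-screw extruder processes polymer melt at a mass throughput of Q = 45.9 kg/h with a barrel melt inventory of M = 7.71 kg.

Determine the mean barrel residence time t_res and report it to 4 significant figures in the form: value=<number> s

Convert throughput: Q = 45.9 kg/h = 45.9/3600 = 0.01275 kg/s
t_res = M / Q_s = 7.71 ÷ 0.01275 = 604.706 s

value=604.7 s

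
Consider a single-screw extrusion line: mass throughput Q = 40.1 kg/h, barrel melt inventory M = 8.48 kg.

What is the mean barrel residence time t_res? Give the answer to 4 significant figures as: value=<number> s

value=761.3 s

Throughput in SI: Q_s = 40.1 kg/h ÷ 3600 s/h = 0.0111389 kg/s
Mean residence time: t_res = M/Q_s = 8.48 kg / 0.0111389 kg/s = 761.297 s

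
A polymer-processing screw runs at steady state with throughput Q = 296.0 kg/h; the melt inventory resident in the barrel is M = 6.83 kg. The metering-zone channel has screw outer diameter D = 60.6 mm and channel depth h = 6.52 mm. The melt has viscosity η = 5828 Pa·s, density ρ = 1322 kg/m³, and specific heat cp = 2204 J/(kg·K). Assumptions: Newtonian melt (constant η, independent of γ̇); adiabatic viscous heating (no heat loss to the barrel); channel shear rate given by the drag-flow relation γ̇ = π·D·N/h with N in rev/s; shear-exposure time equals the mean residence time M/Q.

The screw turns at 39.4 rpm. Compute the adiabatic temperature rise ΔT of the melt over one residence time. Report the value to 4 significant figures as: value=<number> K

value=61.09 K

Convert throughput: Q = 296.0 kg/h = 296.0/3600 = 0.0822222 kg/s
Mean residence time: t_res = M/Q_s = 6.83 kg / 0.0822222 kg/s = 83.0676 s
Geometry in metres: D = 60.6 mm → 0.0606 m, h = 6.52 mm → 0.00652 m; screw speed N = 39.4 rpm = 0.656667 rev/s
Shear rate: γ̇ = πDN/h = π·0.0606·0.656667/0.00652 = 19.1743 s⁻¹
ΔT = η·γ̇²·t_res / (ρ·cp) = 5828 · (19.1743)² · 83.0676 / (1322 · 2204) = 61.0869 K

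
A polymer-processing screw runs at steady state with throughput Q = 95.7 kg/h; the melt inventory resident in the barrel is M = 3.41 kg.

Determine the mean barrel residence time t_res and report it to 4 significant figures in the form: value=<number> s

Q_s = Q / 3600 = 95.7 / 3600 = 0.0265833 kg/s
t_res = M / Q_s = 3.41 ÷ 0.0265833 = 128.276 s

value=128.3 s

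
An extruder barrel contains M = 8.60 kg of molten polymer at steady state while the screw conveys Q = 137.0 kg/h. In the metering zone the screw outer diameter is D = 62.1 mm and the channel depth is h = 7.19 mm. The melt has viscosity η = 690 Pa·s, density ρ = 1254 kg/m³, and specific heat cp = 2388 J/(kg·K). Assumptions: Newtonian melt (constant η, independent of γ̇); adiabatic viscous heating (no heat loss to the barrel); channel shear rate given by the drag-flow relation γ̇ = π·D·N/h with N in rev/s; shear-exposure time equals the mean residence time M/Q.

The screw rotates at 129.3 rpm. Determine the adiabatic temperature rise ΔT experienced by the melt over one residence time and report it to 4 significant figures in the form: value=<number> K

Q_s = Q / 3600 = 137.0 / 3600 = 0.0380556 kg/s
t_res = M / Q_s = 8.60 ÷ 0.0380556 = 225.985 s
Geometry in metres: D = 62.1 mm → 0.0621 m, h = 7.19 mm → 0.00719 m; screw speed N = 129.3 rpm = 2.155 rev/s
Shear rate: γ̇ = πDN/h = π·0.0621·2.155/0.00719 = 58.4736 s⁻¹
Adiabatic rise: ΔT = η γ̇² t_res / (ρ cp) = 690·(58.4736)²·225.985 / (1254·2388) = 178.04 K

value=178.0 K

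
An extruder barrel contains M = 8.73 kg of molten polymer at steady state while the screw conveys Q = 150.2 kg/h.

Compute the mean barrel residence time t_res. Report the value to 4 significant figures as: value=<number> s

Convert throughput: Q = 150.2 kg/h = 150.2/3600 = 0.0417222 kg/s
t_res = M / Q_s = 8.73 ÷ 0.0417222 = 209.241 s

value=209.2 s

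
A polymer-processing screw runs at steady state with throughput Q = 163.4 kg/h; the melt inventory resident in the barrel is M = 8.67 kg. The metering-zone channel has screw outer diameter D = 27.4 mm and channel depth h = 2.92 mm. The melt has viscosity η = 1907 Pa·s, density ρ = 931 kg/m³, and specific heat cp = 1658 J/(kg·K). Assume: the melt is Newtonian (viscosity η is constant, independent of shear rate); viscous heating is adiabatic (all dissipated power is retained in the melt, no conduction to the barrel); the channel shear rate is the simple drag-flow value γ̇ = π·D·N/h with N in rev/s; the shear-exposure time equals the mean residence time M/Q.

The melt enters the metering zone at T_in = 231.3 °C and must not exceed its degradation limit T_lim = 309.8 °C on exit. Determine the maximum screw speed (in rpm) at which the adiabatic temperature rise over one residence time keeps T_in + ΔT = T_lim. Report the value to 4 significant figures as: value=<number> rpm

Convert throughput: Q = 163.4 kg/h = 163.4/3600 = 0.0453889 kg/s
Mean residence time: t_res = M/Q_s = 8.67 kg / 0.0453889 kg/s = 191.016 s
Geometry in SI: D = 27.4 mm → 0.0274 m, h = 2.92 mm → 0.00292 m
ΔT_a = T_lim − T_in = 309.8 °C − 231.3 °C = 78.5 K
γ̇_max² = ΔT_a·ρ·cp/(η·t_res) = 78.5·931·1658/(1907·191.016) = 332.647 s⁻²
Take the square root: γ̇_max = √(332.647) = 18.2386 s⁻¹
N_max = γ̇_max h / (πD) = 18.2386·0.00292/(π·0.0274) = 0.618692 rev/s → ×60 = 37.1215 rpm

value=37.12 rpm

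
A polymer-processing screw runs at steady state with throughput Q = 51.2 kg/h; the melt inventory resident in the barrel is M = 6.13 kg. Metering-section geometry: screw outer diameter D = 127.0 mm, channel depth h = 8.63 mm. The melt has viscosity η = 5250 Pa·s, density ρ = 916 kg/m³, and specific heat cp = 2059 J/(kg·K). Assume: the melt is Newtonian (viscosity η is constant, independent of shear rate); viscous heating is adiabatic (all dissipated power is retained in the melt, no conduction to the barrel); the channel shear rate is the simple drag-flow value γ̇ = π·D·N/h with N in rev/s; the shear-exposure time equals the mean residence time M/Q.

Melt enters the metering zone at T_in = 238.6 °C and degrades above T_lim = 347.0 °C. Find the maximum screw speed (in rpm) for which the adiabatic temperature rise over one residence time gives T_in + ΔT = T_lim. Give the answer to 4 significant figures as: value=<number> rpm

Convert throughput: Q = 51.2 kg/h = 51.2/3600 = 0.0142222 kg/s
Mean residence time: t_res = M/Q_s = 6.13 kg / 0.0142222 kg/s = 431.016 s
Convert to metres: D = 0.127 m, h = 0.00863 m
Allowable rise: ΔT_a = T_lim − T_in = 347.0 − 238.6 = 108.4 K
Invert ΔT = ηγ̇²t_res/(ρcp) for γ̇: γ̇_max² = ΔT_a ρ cp / (η t_res) = 108.4·916·2059 / (5250·431.016) = 90.3501 s⁻²
γ̇_max = sqrt(90.3501) = 9.50527 s⁻¹
N_max = γ̇_max·h / (π·D) = 9.50527 · 0.00863 / (π · 0.127) = 0.205599 rev/s = 12.336 rpm

value=12.34 rpm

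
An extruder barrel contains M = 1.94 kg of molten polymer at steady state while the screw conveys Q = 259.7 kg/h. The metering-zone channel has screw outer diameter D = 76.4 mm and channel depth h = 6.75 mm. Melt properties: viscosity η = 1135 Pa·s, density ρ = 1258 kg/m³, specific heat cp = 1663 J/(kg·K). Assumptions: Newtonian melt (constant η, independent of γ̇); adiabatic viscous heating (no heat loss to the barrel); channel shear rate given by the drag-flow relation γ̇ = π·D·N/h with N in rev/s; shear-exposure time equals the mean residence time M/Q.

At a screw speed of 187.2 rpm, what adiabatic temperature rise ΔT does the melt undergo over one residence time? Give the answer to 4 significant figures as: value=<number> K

Convert throughput: Q = 259.7 kg/h = 259.7/3600 = 0.0721389 kg/s
t_res = M / Q_s = 1.94 / 0.0721389 = 26.8926 s
D = 76.4 mm = 0.0764 m;  h = 6.75 mm = 0.00675 m;  N = 187.2 rpm / 60 = 3.12 rev/s
γ̇ = π·D·N / h = π · 0.0764 · 3.12 / 0.00675 = 110.942 s⁻¹
ΔT = η·γ̇²·t_res/(ρ·cp) = [1135 × 110.942² × 26.8926] / [1258 × 1663] = 179.574 K

value=179.6 K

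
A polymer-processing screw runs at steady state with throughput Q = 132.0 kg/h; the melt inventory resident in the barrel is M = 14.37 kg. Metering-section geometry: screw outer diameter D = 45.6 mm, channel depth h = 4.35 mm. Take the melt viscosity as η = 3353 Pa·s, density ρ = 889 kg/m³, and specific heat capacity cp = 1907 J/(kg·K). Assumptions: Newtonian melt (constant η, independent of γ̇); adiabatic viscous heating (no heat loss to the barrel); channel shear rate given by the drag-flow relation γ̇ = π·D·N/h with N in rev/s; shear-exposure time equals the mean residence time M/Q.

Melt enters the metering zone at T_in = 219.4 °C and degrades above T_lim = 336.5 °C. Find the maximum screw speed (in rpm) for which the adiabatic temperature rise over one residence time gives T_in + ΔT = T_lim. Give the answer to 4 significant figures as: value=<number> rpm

value=22.39 rpm

Q_s = Q / 3600 = 132.0 / 3600 = 0.0366667 kg/s
t_res = M / Q_s = 14.37 ÷ 0.0366667 = 391.909 s
D = 45.6 mm = 0.0456 m;  h = 4.35 mm = 0.00435 m
ΔT_a = T_lim − T_in = 336.5 − 219.4 = 117.1 K
Invert ΔT = ηγ̇²t_res/(ρcp) for γ̇: γ̇_max² = ΔT_a ρ cp / (η t_res) = 117.1·889·1907 / (3353·391.909) = 151.074 s⁻²
γ̇_max = sqrt(151.074) = 12.2912 s⁻¹
N_max = γ̇_max h / (πD) = 12.2912·0.00435/(π·0.0456) = 0.373224 rev/s → ×60 = 22.3935 rpm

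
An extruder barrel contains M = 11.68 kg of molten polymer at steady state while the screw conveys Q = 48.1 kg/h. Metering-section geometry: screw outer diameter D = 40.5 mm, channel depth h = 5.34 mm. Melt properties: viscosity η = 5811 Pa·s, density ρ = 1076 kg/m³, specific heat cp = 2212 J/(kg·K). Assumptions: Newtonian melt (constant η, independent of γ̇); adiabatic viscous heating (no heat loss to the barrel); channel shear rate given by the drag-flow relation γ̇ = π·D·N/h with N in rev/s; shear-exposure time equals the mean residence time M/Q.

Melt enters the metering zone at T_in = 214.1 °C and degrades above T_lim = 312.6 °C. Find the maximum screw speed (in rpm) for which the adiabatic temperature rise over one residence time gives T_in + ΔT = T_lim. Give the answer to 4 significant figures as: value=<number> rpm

value=17.11 rpm

Q_s = Q / 3600 = 48.1 / 3600 = 0.0133611 kg/s
Mean residence time: t_res = M/Q_s = 11.68 kg / 0.0133611 kg/s = 874.179 s
Geometry in SI: D = 40.5 mm → 0.0405 m, h = 5.34 mm → 0.00534 m
Allowable rise: ΔT_a = T_lim − T_in = 312.6 − 214.1 = 98.5 K
Invert ΔT = ηγ̇²t_res/(ρcp) for γ̇: γ̇_max² = ΔT_a ρ cp / (η t_res) = 98.5·1076·2212 / (5811·874.179) = 46.1511 s⁻²
Take the square root: γ̇_max = √(46.1511) = 6.79346 s⁻¹
N_max = γ̇_max h / (πD) = 6.79346·0.00534/(π·0.0405) = 0.28512 rev/s → ×60 = 17.1072 rpm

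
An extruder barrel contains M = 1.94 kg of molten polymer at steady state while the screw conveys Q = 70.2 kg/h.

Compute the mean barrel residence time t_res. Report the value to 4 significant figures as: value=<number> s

Throughput in SI: Q_s = 70.2 kg/h ÷ 3600 s/h = 0.0195 kg/s
t_res = M / Q_s = 1.94 / 0.0195 = 99.4872 s

value=99.49 s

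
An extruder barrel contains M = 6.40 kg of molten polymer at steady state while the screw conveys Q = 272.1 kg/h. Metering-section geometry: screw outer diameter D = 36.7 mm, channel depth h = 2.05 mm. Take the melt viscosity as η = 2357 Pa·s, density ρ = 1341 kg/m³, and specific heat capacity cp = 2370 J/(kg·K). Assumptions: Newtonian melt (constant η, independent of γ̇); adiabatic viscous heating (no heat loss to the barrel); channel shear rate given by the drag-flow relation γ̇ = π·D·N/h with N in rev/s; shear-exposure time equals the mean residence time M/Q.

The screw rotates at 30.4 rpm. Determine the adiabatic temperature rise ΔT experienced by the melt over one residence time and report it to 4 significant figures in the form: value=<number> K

Q_s = Q / 3600 = 272.1 / 3600 = 0.0755833 kg/s
t_res = M / Q_s = 6.40 / 0.0755833 = 84.6748 s
D = 36.7 mm = 0.0367 m;  h = 2.05 mm = 0.00205 m;  N = 30.4 rpm / 60 = 0.506667 rev/s
γ̇ = π·D·N / h = π · 0.0367 · 0.506667 / 0.00205 = 28.496 s⁻¹
ΔT = η·γ̇²·t_res/(ρ·cp) = [2357 × 28.496² × 84.6748] / [1341 × 2370] = 50.9924 K

value=50.99 K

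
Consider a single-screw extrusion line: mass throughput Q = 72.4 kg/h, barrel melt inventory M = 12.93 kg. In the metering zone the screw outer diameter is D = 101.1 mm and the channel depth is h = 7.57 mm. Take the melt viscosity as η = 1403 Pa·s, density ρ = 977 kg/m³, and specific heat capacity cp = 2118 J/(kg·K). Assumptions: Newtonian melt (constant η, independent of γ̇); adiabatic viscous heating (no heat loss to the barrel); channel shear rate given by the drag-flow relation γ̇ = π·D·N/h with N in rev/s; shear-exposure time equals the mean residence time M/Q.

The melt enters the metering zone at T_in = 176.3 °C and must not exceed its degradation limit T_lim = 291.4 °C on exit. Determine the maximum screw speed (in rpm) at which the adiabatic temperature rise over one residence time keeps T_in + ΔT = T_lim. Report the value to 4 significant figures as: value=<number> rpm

value=23.24 rpm

Q_s = Q / 3600 = 72.4 / 3600 = 0.0201111 kg/s
t_res = M / Q_s = 12.93 / 0.0201111 = 642.928 s
Geometry in SI: D = 101.1 mm → 0.1011 m, h = 7.57 mm → 0.00757 m
ΔT_a = T_lim − T_in = 291.4 °C − 176.3 °C = 115.1 K
Invert ΔT = ηγ̇²t_res/(ρcp) for γ̇: γ̇_max² = ΔT_a ρ cp / (η t_res) = 115.1·977·2118 / (1403·642.928) = 264.044 s⁻²
γ̇_max = sqrt(264.044) = 16.2494 s⁻¹
N_max = γ̇_max h / (πD) = 16.2494·0.00757/(π·0.1011) = 0.387287 rev/s → ×60 = 23.2372 rpm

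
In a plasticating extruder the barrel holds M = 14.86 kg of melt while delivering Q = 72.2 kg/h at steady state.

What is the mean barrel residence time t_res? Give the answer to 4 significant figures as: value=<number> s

value=740.9 s

Convert throughput: Q = 72.2 kg/h = 72.2/3600 = 0.0200556 kg/s
Mean residence time: t_res = M/Q_s = 14.86 kg / 0.0200556 kg/s = 740.942 s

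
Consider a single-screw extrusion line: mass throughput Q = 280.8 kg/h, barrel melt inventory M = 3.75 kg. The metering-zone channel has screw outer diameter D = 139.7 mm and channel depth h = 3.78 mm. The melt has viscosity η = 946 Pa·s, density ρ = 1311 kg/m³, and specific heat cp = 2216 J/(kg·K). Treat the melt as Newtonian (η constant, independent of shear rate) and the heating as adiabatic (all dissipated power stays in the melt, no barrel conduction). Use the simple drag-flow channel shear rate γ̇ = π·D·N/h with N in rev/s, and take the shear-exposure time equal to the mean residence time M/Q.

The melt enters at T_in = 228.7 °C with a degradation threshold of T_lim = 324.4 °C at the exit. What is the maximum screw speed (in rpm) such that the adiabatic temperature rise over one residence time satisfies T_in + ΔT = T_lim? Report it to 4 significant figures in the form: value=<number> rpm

value=40.40 rpm

Throughput in SI: Q_s = 280.8 kg/h ÷ 3600 s/h = 0.078 kg/s
Mean residence time: t_res = M/Q_s = 3.75 kg / 0.078 kg/s = 48.0769 s
D = 139.7 mm = 0.1397 m;  h = 3.78 mm = 0.00378 m
ΔT_a = T_lim − T_in = 324.4 °C − 228.7 °C = 95.7 K
γ̇_max² = ΔT_a·ρ·cp/(η·t_res) = 95.7·1311·2216/(946·48.0769) = 6113.03 s⁻²
Take the square root: γ̇_max = √(6113.03) = 78.1859 s⁻¹
N_max = γ̇_max·h / (π·D) = 78.1859 · 0.00378 / (π · 0.1397) = 0.673401 rev/s = 40.4041 rpm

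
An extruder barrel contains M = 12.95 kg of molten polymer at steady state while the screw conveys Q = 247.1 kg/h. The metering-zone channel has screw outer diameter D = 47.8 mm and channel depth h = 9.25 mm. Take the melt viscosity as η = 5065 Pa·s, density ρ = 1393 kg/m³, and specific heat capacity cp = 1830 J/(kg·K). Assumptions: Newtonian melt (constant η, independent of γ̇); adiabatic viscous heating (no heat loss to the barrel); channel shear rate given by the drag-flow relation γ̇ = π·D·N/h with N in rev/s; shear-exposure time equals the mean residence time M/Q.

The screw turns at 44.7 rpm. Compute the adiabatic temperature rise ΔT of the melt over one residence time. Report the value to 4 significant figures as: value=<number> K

Throughput in SI: Q_s = 247.1 kg/h ÷ 3600 s/h = 0.0686389 kg/s
t_res = M / Q_s = 12.95 ÷ 0.0686389 = 188.669 s
Geometry in metres: D = 47.8 mm → 0.0478 m, h = 9.25 mm → 0.00925 m; screw speed N = 44.7 rpm = 0.745 rev/s
γ̇ = π·D·N / h = π · 0.0478 · 0.745 / 0.00925 = 12.0946 s⁻¹
Adiabatic rise: ΔT = η γ̇² t_res / (ρ cp) = 5065·(12.0946)²·188.669 / (1393·1830) = 54.8354 K

value=54.84 K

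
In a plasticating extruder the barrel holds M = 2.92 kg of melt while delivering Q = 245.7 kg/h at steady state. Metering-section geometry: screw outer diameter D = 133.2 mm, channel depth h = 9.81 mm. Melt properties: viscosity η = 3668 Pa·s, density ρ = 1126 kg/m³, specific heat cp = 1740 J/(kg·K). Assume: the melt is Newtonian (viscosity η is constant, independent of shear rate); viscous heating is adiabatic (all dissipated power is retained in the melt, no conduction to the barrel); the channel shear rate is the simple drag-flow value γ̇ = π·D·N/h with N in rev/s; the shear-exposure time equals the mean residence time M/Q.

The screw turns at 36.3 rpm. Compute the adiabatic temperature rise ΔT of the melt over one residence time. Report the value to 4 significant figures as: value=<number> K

value=53.35 K

Q_s = Q / 3600 = 245.7 / 3600 = 0.06825 kg/s
Mean residence time: t_res = M/Q_s = 2.92 kg / 0.06825 kg/s = 42.7839 s
Convert to SI: D = 0.1332 m, h = 0.00981 m, N = 36.3/60 = 0.605 rev/s
γ̇ = π·D·N / h = π · 0.1332 · 0.605 / 0.00981 = 25.8072 s⁻¹
Adiabatic rise: ΔT = η γ̇² t_res / (ρ cp) = 3668·(25.8072)²·42.7839 / (1126·1740) = 53.3461 K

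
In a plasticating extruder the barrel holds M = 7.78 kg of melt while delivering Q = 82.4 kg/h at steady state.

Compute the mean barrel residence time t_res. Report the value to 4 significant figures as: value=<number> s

value=339.9 s

Throughput in SI: Q_s = 82.4 kg/h ÷ 3600 s/h = 0.0228889 kg/s
Mean residence time: t_res = M/Q_s = 7.78 kg / 0.0228889 kg/s = 339.903 s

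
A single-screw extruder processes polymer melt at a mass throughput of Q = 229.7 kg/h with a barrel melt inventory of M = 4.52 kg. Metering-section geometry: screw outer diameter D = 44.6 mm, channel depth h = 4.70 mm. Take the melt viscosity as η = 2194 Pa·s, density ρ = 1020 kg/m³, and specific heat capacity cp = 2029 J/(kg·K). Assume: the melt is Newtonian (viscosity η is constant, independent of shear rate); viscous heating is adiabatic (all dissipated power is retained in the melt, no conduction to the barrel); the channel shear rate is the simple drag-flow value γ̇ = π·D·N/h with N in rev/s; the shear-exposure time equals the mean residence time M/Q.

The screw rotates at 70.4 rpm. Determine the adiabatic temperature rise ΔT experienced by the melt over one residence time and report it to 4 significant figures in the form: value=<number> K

Q_s = Q / 3600 = 229.7 / 3600 = 0.0638056 kg/s
t_res = M / Q_s = 4.52 ÷ 0.0638056 = 70.8402 s
Geometry in metres: D = 44.6 mm → 0.0446 m, h = 4.70 mm → 0.0047 m; screw speed N = 70.4 rpm = 1.17333 rev/s
γ̇ = π·D·N / h = π · 0.0446 · 1.17333 / 0.0047 = 34.9791 s⁻¹
ΔT = η·γ̇²·t_res/(ρ·cp) = [2194 × 34.9791² × 70.8402] / [1020 × 2029] = 91.8863 K

value=91.89 K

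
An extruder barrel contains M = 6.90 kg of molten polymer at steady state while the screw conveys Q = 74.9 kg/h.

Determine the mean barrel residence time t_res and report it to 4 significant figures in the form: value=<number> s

Throughput in SI: Q_s = 74.9 kg/h ÷ 3600 s/h = 0.0208056 kg/s
t_res = M / Q_s = 6.90 ÷ 0.0208056 = 331.642 s

value=331.6 s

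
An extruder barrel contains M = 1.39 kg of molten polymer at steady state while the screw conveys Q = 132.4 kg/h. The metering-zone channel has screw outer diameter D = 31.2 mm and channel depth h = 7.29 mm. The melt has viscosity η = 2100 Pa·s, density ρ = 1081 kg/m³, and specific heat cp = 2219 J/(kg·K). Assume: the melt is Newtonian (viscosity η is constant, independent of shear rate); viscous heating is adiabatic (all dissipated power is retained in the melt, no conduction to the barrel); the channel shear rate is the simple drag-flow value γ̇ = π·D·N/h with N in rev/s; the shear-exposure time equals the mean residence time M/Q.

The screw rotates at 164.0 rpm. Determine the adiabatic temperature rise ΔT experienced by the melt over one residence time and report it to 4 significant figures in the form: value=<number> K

value=44.69 K

Convert throughput: Q = 132.4 kg/h = 132.4/3600 = 0.0367778 kg/s
Mean residence time: t_res = M/Q_s = 1.39 kg / 0.0367778 kg/s = 37.7946 s
D = 31.2 mm = 0.0312 m;  h = 7.29 mm = 0.00729 m;  N = 164.0 rpm / 60 = 2.73333 rev/s
γ̇ = π·D·N / h = π · 0.0312 · 2.73333 / 0.00729 = 36.751 s⁻¹
ΔT = η·γ̇²·t_res/(ρ·cp) = [2100 × 36.751² × 37.7946] / [1081 × 2219] = 44.6894 K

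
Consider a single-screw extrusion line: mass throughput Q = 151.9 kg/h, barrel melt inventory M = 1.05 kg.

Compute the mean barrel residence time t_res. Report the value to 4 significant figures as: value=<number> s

Throughput in SI: Q_s = 151.9 kg/h ÷ 3600 s/h = 0.0421944 kg/s
t_res = M / Q_s = 1.05 ÷ 0.0421944 = 24.8848 s

value=24.88 s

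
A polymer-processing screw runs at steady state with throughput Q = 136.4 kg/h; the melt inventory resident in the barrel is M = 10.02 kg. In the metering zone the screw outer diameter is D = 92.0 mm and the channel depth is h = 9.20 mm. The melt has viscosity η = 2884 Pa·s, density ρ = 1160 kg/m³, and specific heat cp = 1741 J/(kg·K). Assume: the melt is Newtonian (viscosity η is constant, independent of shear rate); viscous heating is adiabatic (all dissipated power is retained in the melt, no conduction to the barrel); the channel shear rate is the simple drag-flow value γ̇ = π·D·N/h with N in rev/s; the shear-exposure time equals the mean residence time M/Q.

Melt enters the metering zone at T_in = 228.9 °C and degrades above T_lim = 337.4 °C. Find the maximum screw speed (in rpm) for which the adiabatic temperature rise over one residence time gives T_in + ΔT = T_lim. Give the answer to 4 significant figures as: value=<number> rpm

value=32.37 rpm

Q_s = Q / 3600 = 136.4 / 3600 = 0.0378889 kg/s
t_res = M / Q_s = 10.02 ÷ 0.0378889 = 264.457 s
Geometry in SI: D = 92.0 mm → 0.092 m, h = 9.20 mm → 0.0092 m
ΔT_a = T_lim − T_in = 337.4 °C − 228.9 °C = 108.5 K
Invert ΔT = ηγ̇²t_res/(ρcp) for γ̇: γ̇_max² = ΔT_a ρ cp / (η t_res) = 108.5·1160·1741 / (2884·264.457) = 287.3 s⁻²
γ̇_max = √287.3 = 16.9499 s⁻¹
N_max = γ̇_max·h / (π·D) = 16.9499 · 0.0092 / (π · 0.092) = 0.539533 rev/s = 32.372 rpm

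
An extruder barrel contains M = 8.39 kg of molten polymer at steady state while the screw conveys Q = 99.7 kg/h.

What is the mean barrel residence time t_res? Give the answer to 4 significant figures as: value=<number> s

value=302.9 s

Convert throughput: Q = 99.7 kg/h = 99.7/3600 = 0.0276944 kg/s
Mean residence time: t_res = M/Q_s = 8.39 kg / 0.0276944 kg/s = 302.949 s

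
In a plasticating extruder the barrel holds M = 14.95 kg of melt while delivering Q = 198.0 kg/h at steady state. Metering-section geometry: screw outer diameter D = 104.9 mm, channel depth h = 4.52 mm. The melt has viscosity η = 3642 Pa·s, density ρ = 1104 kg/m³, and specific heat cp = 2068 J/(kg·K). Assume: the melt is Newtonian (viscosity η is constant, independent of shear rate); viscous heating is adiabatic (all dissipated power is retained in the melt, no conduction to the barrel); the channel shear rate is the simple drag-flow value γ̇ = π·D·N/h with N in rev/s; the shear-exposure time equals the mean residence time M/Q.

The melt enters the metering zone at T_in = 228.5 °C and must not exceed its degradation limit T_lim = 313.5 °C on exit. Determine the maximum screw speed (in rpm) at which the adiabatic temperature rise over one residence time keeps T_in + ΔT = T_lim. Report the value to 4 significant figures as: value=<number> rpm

Q_s = Q / 3600 = 198.0 / 3600 = 0.055 kg/s
Mean residence time: t_res = M/Q_s = 14.95 kg / 0.055 kg/s = 271.818 s
Convert to metres: D = 0.1049 m, h = 0.00452 m
ΔT_a = T_lim − T_in = 313.5 °C − 228.5 °C = 85 K
Invert ΔT = ηγ̇²t_res/(ρcp) for γ̇: γ̇_max² = ΔT_a ρ cp / (η t_res) = 85·1104·2068 / (3642·271.818) = 196.029 s⁻²
γ̇_max = sqrt(196.029) = 14.001 s⁻¹
N_max = γ̇_max·h / (π·D) = 14.001 · 0.00452 / (π · 0.1049) = 0.192032 rev/s = 11.5219 rpm

value=11.52 rpm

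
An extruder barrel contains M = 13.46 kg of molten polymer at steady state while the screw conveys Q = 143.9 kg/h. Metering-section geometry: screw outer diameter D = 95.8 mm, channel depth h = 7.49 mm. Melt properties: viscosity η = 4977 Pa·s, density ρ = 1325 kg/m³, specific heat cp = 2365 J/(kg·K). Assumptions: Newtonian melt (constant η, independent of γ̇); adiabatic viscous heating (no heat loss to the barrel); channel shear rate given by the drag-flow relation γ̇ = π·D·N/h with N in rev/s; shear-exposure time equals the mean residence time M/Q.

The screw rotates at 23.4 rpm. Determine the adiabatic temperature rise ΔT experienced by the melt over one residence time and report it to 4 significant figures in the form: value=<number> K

value=131.3 K

Q_s = Q / 3600 = 143.9 / 3600 = 0.0399722 kg/s
t_res = M / Q_s = 13.46 / 0.0399722 = 336.734 s
Convert to SI: D = 0.0958 m, h = 0.00749 m, N = 23.4/60 = 0.39 rev/s
Shear rate: γ̇ = πDN/h = π·0.0958·0.39/0.00749 = 15.6711 s⁻¹
ΔT = η·γ̇²·t_res / (ρ·cp) = 4977 · (15.6711)² · 336.734 / (1325 · 2365) = 131.342 K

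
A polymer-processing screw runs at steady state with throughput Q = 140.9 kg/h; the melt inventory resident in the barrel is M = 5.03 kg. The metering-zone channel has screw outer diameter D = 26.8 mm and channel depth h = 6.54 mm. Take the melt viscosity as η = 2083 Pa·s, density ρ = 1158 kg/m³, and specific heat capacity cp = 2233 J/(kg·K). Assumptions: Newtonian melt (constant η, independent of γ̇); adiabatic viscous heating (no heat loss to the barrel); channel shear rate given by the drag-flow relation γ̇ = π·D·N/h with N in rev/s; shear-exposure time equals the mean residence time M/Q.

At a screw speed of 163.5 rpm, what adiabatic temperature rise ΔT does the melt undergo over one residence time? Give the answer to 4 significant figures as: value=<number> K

Throughput in SI: Q_s = 140.9 kg/h ÷ 3600 s/h = 0.0391389 kg/s
t_res = M / Q_s = 5.03 ÷ 0.0391389 = 128.517 s
Geometry in metres: D = 26.8 mm → 0.0268 m, h = 6.54 mm → 0.00654 m; screw speed N = 163.5 rpm = 2.725 rev/s
Shear rate: γ̇ = πDN/h = π·0.0268·2.725/0.00654 = 35.0811 s⁻¹
ΔT = η·γ̇²·t_res/(ρ·cp) = [2083 × 35.0811² × 128.517] / [1158 × 2233] = 127.408 K

value=127.4 K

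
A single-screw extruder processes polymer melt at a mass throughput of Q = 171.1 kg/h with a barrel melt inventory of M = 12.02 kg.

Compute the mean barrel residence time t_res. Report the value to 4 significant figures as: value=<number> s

Convert throughput: Q = 171.1 kg/h = 171.1/3600 = 0.0475278 kg/s
Mean residence time: t_res = M/Q_s = 12.02 kg / 0.0475278 kg/s = 252.905 s

value=252.9 s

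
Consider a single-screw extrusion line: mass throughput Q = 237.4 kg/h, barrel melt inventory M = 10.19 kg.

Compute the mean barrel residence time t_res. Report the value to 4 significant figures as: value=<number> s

value=154.5 s

Throughput in SI: Q_s = 237.4 kg/h ÷ 3600 s/h = 0.0659444 kg/s
Mean residence time: t_res = M/Q_s = 10.19 kg / 0.0659444 kg/s = 154.524 s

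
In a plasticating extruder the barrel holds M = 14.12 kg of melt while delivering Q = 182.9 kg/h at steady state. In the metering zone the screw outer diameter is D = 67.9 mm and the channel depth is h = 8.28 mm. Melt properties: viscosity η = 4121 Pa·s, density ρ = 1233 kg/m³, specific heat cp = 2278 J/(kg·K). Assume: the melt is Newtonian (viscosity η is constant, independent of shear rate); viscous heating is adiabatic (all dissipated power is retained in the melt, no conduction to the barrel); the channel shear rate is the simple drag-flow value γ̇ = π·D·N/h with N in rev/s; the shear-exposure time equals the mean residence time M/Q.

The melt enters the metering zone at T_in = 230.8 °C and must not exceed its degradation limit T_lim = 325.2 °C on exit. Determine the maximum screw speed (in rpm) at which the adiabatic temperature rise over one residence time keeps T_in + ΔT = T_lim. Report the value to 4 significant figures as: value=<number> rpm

Q_s = Q / 3600 = 182.9 / 3600 = 0.0508056 kg/s
t_res = M / Q_s = 14.12 / 0.0508056 = 277.922 s
Geometry in SI: D = 67.9 mm → 0.0679 m, h = 8.28 mm → 0.00828 m
ΔT_a = T_lim − T_in = 325.2 − 230.8 = 94.4 K
Invert ΔT = ηγ̇²t_res/(ρcp) for γ̇: γ̇_max² = ΔT_a ρ cp / (η t_res) = 94.4·1233·2278 / (4121·277.922) = 231.506 s⁻²
γ̇_max = √231.506 = 15.2153 s⁻¹
Solve γ̇ = πDN/h for N: N_max = γ̇_max·h/(π·D) = 15.2153 × 0.00828 / (π × 0.0679) = 0.590598 rev/s = 35.4359 rpm

value=35.44 rpm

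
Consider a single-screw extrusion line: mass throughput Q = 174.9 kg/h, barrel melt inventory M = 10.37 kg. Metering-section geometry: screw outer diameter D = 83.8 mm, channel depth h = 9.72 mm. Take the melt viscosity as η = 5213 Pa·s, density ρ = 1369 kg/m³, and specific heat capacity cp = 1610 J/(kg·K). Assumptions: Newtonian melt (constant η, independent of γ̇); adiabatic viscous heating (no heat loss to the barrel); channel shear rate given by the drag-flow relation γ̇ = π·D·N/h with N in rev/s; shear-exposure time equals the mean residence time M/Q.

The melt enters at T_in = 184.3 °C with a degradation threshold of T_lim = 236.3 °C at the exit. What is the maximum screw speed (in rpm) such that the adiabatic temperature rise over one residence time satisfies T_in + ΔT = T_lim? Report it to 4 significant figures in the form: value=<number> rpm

Q_s = Q / 3600 = 174.9 / 3600 = 0.0485833 kg/s
Mean residence time: t_res = M/Q_s = 10.37 kg / 0.0485833 kg/s = 213.448 s
D = 83.8 mm = 0.0838 m;  h = 9.72 mm = 0.00972 m
ΔT_a = T_lim − T_in = 236.3 °C − 184.3 °C = 52 K
Invert ΔT = ηγ̇²t_res/(ρcp) for γ̇: γ̇_max² = ΔT_a ρ cp / (η t_res) = 52·1369·1610 / (5213·213.448) = 103.004 s⁻²
γ̇_max = sqrt(103.004) = 10.1491 s⁻¹
Solve γ̇ = πDN/h for N: N_max = γ̇_max·h/(π·D) = 10.1491 × 0.00972 / (π × 0.0838) = 0.374713 rev/s = 22.4828 rpm

value=22.48 rpm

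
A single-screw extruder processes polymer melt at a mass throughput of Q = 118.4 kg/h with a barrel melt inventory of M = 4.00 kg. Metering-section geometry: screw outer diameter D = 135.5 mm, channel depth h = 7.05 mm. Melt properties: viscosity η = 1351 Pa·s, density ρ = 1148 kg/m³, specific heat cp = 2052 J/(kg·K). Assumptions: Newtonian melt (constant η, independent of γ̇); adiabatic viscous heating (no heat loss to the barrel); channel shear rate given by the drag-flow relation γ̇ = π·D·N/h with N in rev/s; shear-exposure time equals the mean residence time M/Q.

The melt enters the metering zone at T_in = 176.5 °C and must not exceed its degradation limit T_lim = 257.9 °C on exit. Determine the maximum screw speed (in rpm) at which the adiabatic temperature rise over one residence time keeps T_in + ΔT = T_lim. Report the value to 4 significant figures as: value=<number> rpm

value=33.95 rpm

Throughput in SI: Q_s = 118.4 kg/h ÷ 3600 s/h = 0.0328889 kg/s
t_res = M / Q_s = 4.00 ÷ 0.0328889 = 121.622 s
Geometry in SI: D = 135.5 mm → 0.1355 m, h = 7.05 mm → 0.00705 m
ΔT_a = T_lim − T_in = 257.9 °C − 176.5 °C = 81.4 K
γ̇_max² = ΔT_a·ρ·cp/(η·t_res) = 81.4·1148·2052/(1351·121.622) = 1167.02 s⁻²
γ̇_max = sqrt(1167.02) = 34.1616 s⁻¹
Solve γ̇ = πDN/h for N: N_max = γ̇_max·h/(π·D) = 34.1616 × 0.00705 / (π × 0.1355) = 0.565768 rev/s = 33.9461 rpm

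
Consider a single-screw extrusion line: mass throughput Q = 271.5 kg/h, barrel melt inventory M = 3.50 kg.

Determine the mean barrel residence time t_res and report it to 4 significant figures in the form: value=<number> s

Convert throughput: Q = 271.5 kg/h = 271.5/3600 = 0.0754167 kg/s
t_res = M / Q_s = 3.50 ÷ 0.0754167 = 46.4088 s

value=46.41 s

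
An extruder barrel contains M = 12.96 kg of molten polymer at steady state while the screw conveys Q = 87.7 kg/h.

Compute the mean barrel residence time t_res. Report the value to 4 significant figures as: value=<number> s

value=532.0 s

Q_s = Q / 3600 = 87.7 / 3600 = 0.0243611 kg/s
t_res = M / Q_s = 12.96 ÷ 0.0243611 = 531.995 s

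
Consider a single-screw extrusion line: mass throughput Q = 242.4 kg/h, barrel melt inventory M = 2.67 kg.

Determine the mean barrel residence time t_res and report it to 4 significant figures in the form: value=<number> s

Throughput in SI: Q_s = 242.4 kg/h ÷ 3600 s/h = 0.0673333 kg/s
t_res = M / Q_s = 2.67 / 0.0673333 = 39.6535 s

value=39.65 s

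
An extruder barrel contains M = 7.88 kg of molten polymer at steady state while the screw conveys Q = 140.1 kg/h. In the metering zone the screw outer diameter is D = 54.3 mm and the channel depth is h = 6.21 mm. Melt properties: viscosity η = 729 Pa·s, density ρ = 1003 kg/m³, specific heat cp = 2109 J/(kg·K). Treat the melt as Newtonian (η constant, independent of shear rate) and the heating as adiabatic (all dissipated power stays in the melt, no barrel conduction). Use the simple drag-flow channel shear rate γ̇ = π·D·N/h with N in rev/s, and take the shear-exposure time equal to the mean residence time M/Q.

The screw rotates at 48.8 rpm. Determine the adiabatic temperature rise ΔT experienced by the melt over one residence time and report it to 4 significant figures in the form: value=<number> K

value=34.83 K

Convert throughput: Q = 140.1 kg/h = 140.1/3600 = 0.0389167 kg/s
Mean residence time: t_res = M/Q_s = 7.88 kg / 0.0389167 kg/s = 202.484 s
D = 54.3 mm = 0.0543 m;  h = 6.21 mm = 0.00621 m;  N = 48.8 rpm / 60 = 0.813333 rev/s
Shear rate: γ̇ = πDN/h = π·0.0543·0.813333/0.00621 = 22.3422 s⁻¹
ΔT = η·γ̇²·t_res/(ρ·cp) = [729 × 22.3422² × 202.484] / [1003 × 2109] = 34.8332 K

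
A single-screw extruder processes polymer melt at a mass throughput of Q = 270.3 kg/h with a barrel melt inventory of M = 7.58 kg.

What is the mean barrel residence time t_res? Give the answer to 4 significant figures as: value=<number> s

value=101.0 s

Convert throughput: Q = 270.3 kg/h = 270.3/3600 = 0.0750833 kg/s
t_res = M / Q_s = 7.58 / 0.0750833 = 100.954 s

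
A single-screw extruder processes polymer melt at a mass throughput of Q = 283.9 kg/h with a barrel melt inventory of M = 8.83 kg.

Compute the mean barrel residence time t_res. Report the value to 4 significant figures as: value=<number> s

Q_s = Q / 3600 = 283.9 / 3600 = 0.0788611 kg/s
t_res = M / Q_s = 8.83 / 0.0788611 = 111.969 s

value=112.0 s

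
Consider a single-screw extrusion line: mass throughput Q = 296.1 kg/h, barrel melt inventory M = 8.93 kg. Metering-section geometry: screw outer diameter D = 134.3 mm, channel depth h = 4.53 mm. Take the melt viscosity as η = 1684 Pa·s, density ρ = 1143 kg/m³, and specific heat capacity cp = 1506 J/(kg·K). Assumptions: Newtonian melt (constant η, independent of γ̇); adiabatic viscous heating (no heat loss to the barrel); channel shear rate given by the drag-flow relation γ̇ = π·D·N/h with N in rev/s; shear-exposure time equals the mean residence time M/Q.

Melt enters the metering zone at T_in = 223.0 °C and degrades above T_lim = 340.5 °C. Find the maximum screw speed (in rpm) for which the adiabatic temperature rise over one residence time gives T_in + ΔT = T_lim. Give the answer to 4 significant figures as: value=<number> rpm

value=21.43 rpm

Convert throughput: Q = 296.1 kg/h = 296.1/3600 = 0.08225 kg/s
t_res = M / Q_s = 8.93 / 0.08225 = 108.571 s
Geometry in SI: D = 134.3 mm → 0.1343 m, h = 4.53 mm → 0.00453 m
Allowable rise: ΔT_a = T_lim − T_in = 340.5 − 223.0 = 117.5 K
γ̇_max² = ΔT_a·ρ·cp / (η·t_res) = [117.5 × 1143 × 1506] / [1684 × 108.571] = 1106.25 s⁻²
γ̇_max = √1106.25 = 33.2603 s⁻¹
N_max = γ̇_max·h / (π·D) = 33.2603 · 0.00453 / (π · 0.1343) = 0.357107 rev/s = 21.4264 rpm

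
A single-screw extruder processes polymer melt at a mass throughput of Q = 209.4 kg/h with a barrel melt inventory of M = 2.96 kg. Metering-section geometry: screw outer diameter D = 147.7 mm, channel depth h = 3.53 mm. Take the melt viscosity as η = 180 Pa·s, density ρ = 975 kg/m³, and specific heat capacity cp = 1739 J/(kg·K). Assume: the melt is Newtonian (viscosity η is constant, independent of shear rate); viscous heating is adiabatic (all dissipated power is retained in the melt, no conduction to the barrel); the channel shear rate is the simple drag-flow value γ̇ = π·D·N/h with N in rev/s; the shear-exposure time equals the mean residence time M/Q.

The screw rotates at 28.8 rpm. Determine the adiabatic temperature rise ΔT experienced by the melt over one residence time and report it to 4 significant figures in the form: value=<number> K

value=21.51 K

Convert throughput: Q = 209.4 kg/h = 209.4/3600 = 0.0581667 kg/s
t_res = M / Q_s = 2.96 ÷ 0.0581667 = 50.8883 s
D = 147.7 mm = 0.1477 m;  h = 3.53 mm = 0.00353 m;  N = 28.8 rpm / 60 = 0.48 rev/s
Shear rate: γ̇ = πDN/h = π·0.1477·0.48/0.00353 = 63.0953 s⁻¹
ΔT = η·γ̇²·t_res / (ρ·cp) = 180 · (63.0953)² · 50.8883 / (975 · 1739) = 21.507 K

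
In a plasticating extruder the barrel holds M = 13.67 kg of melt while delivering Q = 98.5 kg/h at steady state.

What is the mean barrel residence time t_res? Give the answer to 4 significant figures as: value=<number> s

value=499.6 s

Q_s = Q / 3600 = 98.5 / 3600 = 0.0273611 kg/s
t_res = M / Q_s = 13.67 ÷ 0.0273611 = 499.614 s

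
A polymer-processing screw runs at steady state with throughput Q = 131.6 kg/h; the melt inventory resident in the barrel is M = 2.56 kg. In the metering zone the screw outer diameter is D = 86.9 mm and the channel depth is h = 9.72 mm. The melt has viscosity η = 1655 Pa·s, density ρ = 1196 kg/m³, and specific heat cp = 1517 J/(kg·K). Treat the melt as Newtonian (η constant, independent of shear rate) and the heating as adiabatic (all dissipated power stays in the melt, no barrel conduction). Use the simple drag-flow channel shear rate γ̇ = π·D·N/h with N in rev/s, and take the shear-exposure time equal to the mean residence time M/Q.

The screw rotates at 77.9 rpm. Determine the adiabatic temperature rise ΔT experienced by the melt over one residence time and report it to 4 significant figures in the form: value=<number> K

Throughput in SI: Q_s = 131.6 kg/h ÷ 3600 s/h = 0.0365556 kg/s
Mean residence time: t_res = M/Q_s = 2.56 kg / 0.0365556 kg/s = 70.0304 s
D = 86.9 mm = 0.0869 m;  h = 9.72 mm = 0.00972 m;  N = 77.9 rpm / 60 = 1.29833 rev/s
Shear rate: γ̇ = πDN/h = π·0.0869·1.29833/0.00972 = 36.4661 s⁻¹
Adiabatic rise: ΔT = η γ̇² t_res / (ρ cp) = 1655·(36.4661)²·70.0304 / (1196·1517) = 84.9468 K

value=84.95 K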